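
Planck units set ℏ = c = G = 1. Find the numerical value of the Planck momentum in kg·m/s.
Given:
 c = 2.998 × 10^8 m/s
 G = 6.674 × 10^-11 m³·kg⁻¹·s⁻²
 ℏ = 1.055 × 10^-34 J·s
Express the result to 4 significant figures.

6.527 kg·m/s

The unique combination of the constants set to 1 with dimensions of momentum is p_P = √(ℏc³/G).
  = √(42.60)
  = 6.527 kg·m/s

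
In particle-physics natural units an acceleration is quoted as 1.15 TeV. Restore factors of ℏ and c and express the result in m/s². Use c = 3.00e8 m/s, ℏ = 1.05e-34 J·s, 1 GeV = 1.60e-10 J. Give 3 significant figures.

5.26e35 m/s²

Acceleration is [L]/[T]² = c·[E]/ℏ.
1 GeV → c/ℏ × (1 GeV in J) = 4.57e32 m/s².
Convert the energy scale: 1.15 TeV = 1.15e3 GeV.
Result: 1.15e3 × 4.57e32 = 5.26e35 m/s².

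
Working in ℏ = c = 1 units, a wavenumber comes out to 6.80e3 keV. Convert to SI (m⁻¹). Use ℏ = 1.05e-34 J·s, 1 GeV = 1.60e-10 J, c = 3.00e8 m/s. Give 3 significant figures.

Inverse length is [E]/(ℏc).
1 GeV → 1/(ℏc) × (1 GeV in J) = 5.08e15 m⁻¹.
Convert the energy scale: 6.80e3 keV = 6.80e-3 GeV.
Result: 6.80e-3 × 5.08e15 = 3.45e13 m⁻¹.

3.45e13 m⁻¹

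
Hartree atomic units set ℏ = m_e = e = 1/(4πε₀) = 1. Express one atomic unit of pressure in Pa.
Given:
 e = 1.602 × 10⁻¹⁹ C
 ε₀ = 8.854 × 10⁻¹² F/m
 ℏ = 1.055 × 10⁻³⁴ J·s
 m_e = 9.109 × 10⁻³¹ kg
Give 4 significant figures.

2.929 × 10¹³ Pa

The unique combination of the constants set to 1 with dimensions of pressure is P_au = E_h/a₀³ = m_e⁴e¹⁰/((4πε₀)⁵ℏ⁸).
E_h = 4.354 × 10⁻¹⁸ J
a₀ = 5.297 × 10⁻¹¹ m
E_h/a₀³ = 2.929 × 10¹³ Pa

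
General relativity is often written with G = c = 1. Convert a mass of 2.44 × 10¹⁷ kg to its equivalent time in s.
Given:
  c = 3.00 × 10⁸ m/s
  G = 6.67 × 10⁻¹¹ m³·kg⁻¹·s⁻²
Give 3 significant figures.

6.03 × 10⁻¹⁹ s

Mass → time via G/c³.
2.44 × 10¹⁷ kg × (G/c³) = 6.03 × 10⁻¹⁹ s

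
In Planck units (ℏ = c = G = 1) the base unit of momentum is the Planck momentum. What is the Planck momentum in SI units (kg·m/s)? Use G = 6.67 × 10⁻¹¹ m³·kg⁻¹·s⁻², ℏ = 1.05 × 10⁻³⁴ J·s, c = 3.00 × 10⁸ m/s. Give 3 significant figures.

6.52 kg·m/s

p_P = √(ℏc³/G)
  = √(42.5)
  = 6.52 kg·m/s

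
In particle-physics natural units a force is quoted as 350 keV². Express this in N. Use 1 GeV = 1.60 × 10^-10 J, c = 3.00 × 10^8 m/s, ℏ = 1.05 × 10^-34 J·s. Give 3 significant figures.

2.84 × 10^-4 N

Force is [E]/[L] = [E]²/(ℏc); restore (ℏc)⁻¹.
1 GeV² → 1/(ℏc) × (1 GeV in J)² = 8.13 × 10^5 N.
Convert the energy scale: 350 keV² = 3.50 × 10^-10 GeV².
Result: 3.50 × 10^-10 × 8.13 × 10^5 = 2.84 × 10^-4 N.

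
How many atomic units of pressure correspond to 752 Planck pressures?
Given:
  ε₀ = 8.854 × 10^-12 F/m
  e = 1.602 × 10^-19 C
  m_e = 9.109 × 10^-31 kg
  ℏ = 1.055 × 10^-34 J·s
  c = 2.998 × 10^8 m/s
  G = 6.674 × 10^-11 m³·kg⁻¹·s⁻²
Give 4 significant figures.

Planck pressure: p_P = c⁷/(ℏG²) = 4.632 × 10^113 Pa
atomic unit of pressure: P_au = E_h/a₀³ = m_e⁴e¹⁰/((4πε₀)⁵ℏ⁸) = 2.929 × 10^13 Pa
752 × 4.632 × 10^113 / 2.929 × 10^13 = 1.189 × 10^103

1.189 × 10^103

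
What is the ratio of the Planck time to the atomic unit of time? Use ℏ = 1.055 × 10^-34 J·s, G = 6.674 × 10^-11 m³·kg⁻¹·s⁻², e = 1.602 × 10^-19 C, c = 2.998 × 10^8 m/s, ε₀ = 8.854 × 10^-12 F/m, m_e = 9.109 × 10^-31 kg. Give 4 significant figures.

2.225 × 10^-27

Planck time: t_P = √(ℏG/c⁵) = 5.392 × 10^-44 s
atomic unit of time: τ_au = (4πε₀)²ℏ³/(m_e e⁴) = 2.423 × 10^-17 s
ratio = 5.392 × 10^-44 / 2.423 × 10^-17 = 2.225 × 10^-27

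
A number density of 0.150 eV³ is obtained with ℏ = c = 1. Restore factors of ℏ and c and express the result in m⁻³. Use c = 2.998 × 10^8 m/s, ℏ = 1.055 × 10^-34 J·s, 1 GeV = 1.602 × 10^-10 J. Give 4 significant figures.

Number density is [L]⁻³ = [E]³/(ℏc)³.
1 GeV³ → 1/(ℏc)³ × (1 GeV in J)³ = 1.299 × 10^47 m⁻³.
Convert the energy scale: 0.150 eV³ = 1.50 × 10^-28 GeV³.
Result: 1.50 × 10^-28 × 1.299 × 10^47 = 1.949 × 10^19 m⁻³.

1.949 × 10^19 m⁻³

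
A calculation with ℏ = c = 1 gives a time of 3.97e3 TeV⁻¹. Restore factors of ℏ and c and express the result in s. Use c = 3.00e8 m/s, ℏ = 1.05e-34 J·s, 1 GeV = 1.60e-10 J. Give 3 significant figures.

A time is [E]⁻¹ in ℏ=c=1; restore one factor of ℏ.
1 GeV⁻¹ → ℏ × (1 GeV in J)⁻¹ = 6.56e-25 s.
Convert the energy scale: 3.97e3 TeV⁻¹ = 3.97 GeV⁻¹.
Result: 3.97 × 6.56e-25 = 2.61e-24 s.

2.61e-24 s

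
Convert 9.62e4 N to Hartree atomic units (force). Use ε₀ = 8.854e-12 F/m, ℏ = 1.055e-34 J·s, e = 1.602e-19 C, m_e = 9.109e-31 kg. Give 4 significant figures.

atomic unit of force: F_au = E_h/a₀ = m_e²e⁶/((4πε₀)³ℏ⁴) = 8.220e-8 N.
9.62e4 / 8.220e-8 = 1.170e12

1.170e12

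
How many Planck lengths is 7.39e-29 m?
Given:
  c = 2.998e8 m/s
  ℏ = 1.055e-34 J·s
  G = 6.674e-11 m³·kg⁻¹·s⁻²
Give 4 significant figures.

Planck length: ℓ_P = √(ℏG/c³) = 1.616e-35 m.
7.39e-29 / 1.616e-35 = 4.572e6

4.572e6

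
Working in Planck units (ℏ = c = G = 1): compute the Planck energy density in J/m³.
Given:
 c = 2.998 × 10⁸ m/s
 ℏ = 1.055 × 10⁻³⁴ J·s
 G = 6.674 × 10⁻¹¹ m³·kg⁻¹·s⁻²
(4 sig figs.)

4.632 × 10¹¹³ J/m³

From ℏ = c = G = 1 the energy density scale is u_P = c⁷/(ℏG²).
  = 2.177 × 10⁵⁹ / 4.699 × 10⁻⁵⁵
  = 4.632 × 10¹¹³ J/m³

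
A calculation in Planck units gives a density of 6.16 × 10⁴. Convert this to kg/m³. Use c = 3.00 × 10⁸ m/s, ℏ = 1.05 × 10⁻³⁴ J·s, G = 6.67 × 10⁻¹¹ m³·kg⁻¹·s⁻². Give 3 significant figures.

One Planck density: ρ_P = c⁵/(ℏG²) = 5.20 × 10⁹⁶ kg/m³.
6.16 × 10⁴ × 5.20 × 10⁹⁶ kg/m³ = 3.20 × 10¹⁰¹ kg/m³

3.20 × 10¹⁰¹ kg/m³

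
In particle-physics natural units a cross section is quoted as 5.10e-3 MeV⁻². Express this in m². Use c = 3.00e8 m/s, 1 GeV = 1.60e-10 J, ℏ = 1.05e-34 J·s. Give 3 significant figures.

Area is [L]² = [E]⁻²·(ℏc)²; restore (ℏc)².
1 GeV⁻² → (ℏc)² × (1 GeV in J)⁻² = 3.88e-32 m².
Convert the energy scale: 5.10e-3 MeV⁻² = 5.10e3 GeV⁻².
Result: 5.10e3 × 3.88e-32 = 1.98e-28 m².

1.98e-28 m²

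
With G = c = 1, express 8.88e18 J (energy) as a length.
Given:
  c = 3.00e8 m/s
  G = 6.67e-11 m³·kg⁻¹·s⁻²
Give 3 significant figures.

Energy → length via G/c⁴.
8.88e18 J × (G/c⁴) = 7.31e-26 m

7.31e-26 m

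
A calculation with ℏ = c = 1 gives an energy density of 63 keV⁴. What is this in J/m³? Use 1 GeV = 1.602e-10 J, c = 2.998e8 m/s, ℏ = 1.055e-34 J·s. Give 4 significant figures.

[E]/[L]³ = [E]⁴/(ℏc)³; restore (ℏc)⁻³.
1 GeV⁴ → 1/(ℏc)³ × (1 GeV in J)⁴ = 2.082e37 J/m³.
Convert the energy scale: 63 keV⁴ = 6.30e-23 GeV⁴.
Result: 6.30e-23 × 2.082e37 = 1.311e15 J/m³.

1.311e15 J/m³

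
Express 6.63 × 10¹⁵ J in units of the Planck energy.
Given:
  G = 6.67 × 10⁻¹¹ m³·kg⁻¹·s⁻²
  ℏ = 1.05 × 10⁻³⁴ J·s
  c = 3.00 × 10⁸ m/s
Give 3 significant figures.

Planck energy: E_P = √(ℏc⁵/G) = 1.96 × 10⁹ J.
6.63 × 10¹⁵ / 1.96 × 10⁹ = 3.39 × 10⁶

3.39 × 10⁶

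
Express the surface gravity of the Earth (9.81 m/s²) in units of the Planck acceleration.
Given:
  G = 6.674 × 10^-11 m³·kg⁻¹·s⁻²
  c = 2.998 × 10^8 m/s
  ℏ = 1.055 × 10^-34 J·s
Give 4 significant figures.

1.764 × 10^-51

Planck acceleration: a_P = √(c⁷/(ℏG)) = 5.560 × 10^51 m/s².
9.81 / 5.560 × 10^51 = 1.764 × 10^-51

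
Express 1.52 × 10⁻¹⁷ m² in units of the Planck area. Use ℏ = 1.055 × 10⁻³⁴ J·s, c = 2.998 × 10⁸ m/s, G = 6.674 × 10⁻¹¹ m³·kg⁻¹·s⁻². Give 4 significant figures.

Planck area: A_P = ℏG/c³ = 2.613 × 10⁻⁷⁰ m².
1.52 × 10⁻¹⁷ / 2.613 × 10⁻⁷⁰ = 5.817 × 10⁵²

5.817 × 10⁵²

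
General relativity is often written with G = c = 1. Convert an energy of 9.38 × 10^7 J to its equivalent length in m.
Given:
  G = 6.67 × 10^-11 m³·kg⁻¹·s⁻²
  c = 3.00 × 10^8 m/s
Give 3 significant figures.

7.72 × 10^-37 m

Energy → length via G/c⁴.
9.38 × 10^7 J × (G/c⁴) = 7.72 × 10^-37 m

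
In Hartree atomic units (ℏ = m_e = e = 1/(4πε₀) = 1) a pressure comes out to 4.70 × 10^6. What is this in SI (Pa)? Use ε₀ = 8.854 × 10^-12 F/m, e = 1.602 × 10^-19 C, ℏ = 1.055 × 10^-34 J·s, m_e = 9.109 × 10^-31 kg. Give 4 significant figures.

One atomic unit of pressure: P_au = E_h/a₀³ = m_e⁴e¹⁰/((4πε₀)⁵ℏ⁸) = 2.929 × 10^13 Pa.
4.70 × 10^6 × 2.929 × 10^13 Pa = 1.377 × 10^20 Pa

1.377 × 10^20 Pa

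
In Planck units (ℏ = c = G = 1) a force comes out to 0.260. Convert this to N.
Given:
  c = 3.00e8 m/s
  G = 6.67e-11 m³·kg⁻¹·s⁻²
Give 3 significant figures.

One Planck force: F_P = c⁴/G = 1.21e44 N.
0.260 × 1.21e44 N = 3.16e43 N

3.16e43 N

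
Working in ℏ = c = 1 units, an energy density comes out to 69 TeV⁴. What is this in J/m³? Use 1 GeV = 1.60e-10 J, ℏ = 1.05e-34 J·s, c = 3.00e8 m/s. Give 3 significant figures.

[E]/[L]³ = [E]⁴/(ℏc)³; restore (ℏc)⁻³.
1 GeV⁴ → 1/(ℏc)³ × (1 GeV in J)⁴ = 2.10e37 J/m³.
Convert the energy scale: 69 TeV⁴ = 6.90e13 GeV⁴.
Result: 6.90e13 × 2.10e37 = 1.45e51 J/m³.

1.45e51 J/m³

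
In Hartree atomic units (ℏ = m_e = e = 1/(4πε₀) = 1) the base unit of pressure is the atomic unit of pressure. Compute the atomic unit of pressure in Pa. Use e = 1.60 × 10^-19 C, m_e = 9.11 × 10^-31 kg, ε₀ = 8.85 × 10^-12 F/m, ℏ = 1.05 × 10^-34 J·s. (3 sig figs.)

3.01 × 10^13 Pa

P_au = E_h/a₀³ = m_e⁴e¹⁰/((4πε₀)⁵ℏ⁸)
E_h = 4.38 × 10^-18 J
a₀ = 5.26 × 10^-11 m
E_h/a₀³ = 3.01 × 10^13 Pa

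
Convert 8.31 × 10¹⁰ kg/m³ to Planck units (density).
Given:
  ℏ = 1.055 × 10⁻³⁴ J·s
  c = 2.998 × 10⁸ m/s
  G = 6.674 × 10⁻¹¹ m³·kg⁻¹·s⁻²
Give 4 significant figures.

1.612 × 10⁻⁸⁶

Planck density: ρ_P = c⁵/(ℏG²) = 5.154 × 10⁹⁶ kg/m³.
8.31 × 10¹⁰ / 5.154 × 10⁹⁶ = 1.612 × 10⁻⁸⁶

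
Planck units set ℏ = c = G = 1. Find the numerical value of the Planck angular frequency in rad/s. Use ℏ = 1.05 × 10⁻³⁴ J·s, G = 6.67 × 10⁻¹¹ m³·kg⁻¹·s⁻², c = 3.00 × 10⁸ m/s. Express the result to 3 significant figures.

From ℏ = c = G = 1 the angular frequency scale is ω_P = √(c⁵/(ℏG)).
  = √(3.47 × 10⁸⁶)
  = 1.86 × 10⁴³ rad/s

1.86 × 10⁴³ rad/s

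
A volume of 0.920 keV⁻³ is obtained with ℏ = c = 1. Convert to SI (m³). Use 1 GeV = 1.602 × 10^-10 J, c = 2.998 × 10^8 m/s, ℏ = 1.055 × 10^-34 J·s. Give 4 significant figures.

Volume is [L]³ = [E]⁻³·(ℏc)³.
1 GeV⁻³ → (ℏc)³ × (1 GeV in J)⁻³ = 7.696 × 10^-48 m³.
Convert the energy scale: 0.920 keV⁻³ = 9.20 × 10^17 GeV⁻³.
Result: 9.20 × 10^17 × 7.696 × 10^-48 = 7.080 × 10^-30 m³.

7.080 × 10^-30 m³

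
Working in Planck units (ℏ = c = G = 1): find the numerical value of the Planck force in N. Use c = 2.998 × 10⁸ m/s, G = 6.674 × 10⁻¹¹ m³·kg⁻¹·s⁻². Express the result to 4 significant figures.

Dimensional analysis gives F_P = c⁴/G.
  = 8.078 × 10³³ / 6.674 × 10⁻¹¹
  = 1.210 × 10⁴⁴ N

1.210 × 10⁴⁴ N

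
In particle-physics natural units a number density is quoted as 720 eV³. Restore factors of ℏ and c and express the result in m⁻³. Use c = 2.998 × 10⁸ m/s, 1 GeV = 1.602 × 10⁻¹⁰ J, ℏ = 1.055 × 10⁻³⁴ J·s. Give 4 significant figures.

Number density is [L]⁻³ = [E]³/(ℏc)³.
1 GeV³ → 1/(ℏc)³ × (1 GeV in J)³ = 1.299 × 10⁴⁷ m⁻³.
Convert the energy scale: 720 eV³ = 7.20 × 10⁻²⁵ GeV³.
Result: 7.20 × 10⁻²⁵ × 1.299 × 10⁴⁷ = 9.356 × 10²² m⁻³.

9.356 × 10²² m⁻³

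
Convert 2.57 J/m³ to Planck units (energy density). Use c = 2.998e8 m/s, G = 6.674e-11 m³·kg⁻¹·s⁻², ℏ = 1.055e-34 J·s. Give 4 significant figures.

Planck energy density: u_P = c⁷/(ℏG²) = 4.632e113 J/m³.
2.57 / 4.632e113 = 5.548e-114

5.548e-114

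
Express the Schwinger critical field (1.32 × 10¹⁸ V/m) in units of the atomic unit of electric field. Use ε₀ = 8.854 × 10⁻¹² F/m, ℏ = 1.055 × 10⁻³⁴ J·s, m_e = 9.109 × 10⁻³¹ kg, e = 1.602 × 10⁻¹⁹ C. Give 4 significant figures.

atomic unit of electric field: E_au = E_h/(e a₀) = m_e²e⁵/((4πε₀)³ℏ⁴) = 5.131 × 10¹¹ V/m.
1.32 × 10¹⁸ / 5.131 × 10¹¹ = 2.573 × 10⁶

2.573 × 10⁶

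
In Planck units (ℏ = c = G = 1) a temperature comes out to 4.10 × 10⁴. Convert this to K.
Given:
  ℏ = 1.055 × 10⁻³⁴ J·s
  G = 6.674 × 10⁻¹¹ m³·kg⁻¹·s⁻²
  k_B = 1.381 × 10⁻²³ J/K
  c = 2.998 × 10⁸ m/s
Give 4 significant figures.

One Planck temperature: T_P = √(ℏc⁵/G) / k_B = 1.417 × 10³² K.
4.10 × 10⁴ × 1.417 × 10³² K = 5.809 × 10³⁶ K

5.809 × 10³⁶ K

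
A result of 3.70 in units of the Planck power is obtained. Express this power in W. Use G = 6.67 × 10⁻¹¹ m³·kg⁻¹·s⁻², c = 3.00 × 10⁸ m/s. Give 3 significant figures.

One Planck power: P_P = c⁵/G = 3.64 × 10⁵² W.
3.70 × 3.64 × 10⁵² W = 1.35 × 10⁵³ W

1.35 × 10⁵³ W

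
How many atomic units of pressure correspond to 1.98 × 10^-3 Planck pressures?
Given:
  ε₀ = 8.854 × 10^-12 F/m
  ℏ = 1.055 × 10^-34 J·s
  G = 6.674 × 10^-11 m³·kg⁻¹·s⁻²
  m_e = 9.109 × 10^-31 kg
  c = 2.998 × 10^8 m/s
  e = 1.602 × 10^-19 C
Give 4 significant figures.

Planck pressure: p_P = c⁷/(ℏG²) = 4.632 × 10^113 Pa
atomic unit of pressure: P_au = E_h/a₀³ = m_e⁴e¹⁰/((4πε₀)⁵ℏ⁸) = 2.929 × 10^13 Pa
1.98 × 10^-3 × 4.632 × 10^113 / 2.929 × 10^13 = 3.131 × 10^97

3.131 × 10^97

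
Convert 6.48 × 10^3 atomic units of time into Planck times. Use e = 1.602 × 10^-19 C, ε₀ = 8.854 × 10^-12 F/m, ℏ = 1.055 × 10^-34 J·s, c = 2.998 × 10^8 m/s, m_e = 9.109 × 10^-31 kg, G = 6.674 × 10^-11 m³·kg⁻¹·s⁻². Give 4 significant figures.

atomic unit of time: τ_au = (4πε₀)²ℏ³/(m_e e⁴) = 2.423 × 10^-17 s
Planck time: t_P = √(ℏG/c⁵) = 5.392 × 10^-44 s
6.48 × 10^3 × 2.423 × 10^-17 / 5.392 × 10^-44 = 2.912 × 10^30

2.912 × 10^30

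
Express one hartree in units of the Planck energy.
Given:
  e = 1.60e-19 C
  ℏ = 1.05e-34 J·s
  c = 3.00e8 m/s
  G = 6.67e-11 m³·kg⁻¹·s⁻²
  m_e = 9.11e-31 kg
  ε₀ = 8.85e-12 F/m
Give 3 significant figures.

hartree: E_h = m_e e⁴/(4πε₀ℏ)² = 4.38e-18 J
Planck energy: E_P = √(ℏc⁵/G) = 1.96e9 J
ratio = 4.38e-18 / 1.96e9 = 2.24e-27

2.24e-27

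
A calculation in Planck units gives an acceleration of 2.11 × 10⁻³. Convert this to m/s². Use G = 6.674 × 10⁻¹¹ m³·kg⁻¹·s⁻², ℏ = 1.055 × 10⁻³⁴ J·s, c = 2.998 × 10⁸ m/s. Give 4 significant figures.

1.173 × 10⁴⁹ m/s²

One Planck acceleration: a_P = √(c⁷/(ℏG)) = 5.560 × 10⁵¹ m/s².
2.11 × 10⁻³ × 5.560 × 10⁵¹ m/s² = 1.173 × 10⁴⁹ m/s²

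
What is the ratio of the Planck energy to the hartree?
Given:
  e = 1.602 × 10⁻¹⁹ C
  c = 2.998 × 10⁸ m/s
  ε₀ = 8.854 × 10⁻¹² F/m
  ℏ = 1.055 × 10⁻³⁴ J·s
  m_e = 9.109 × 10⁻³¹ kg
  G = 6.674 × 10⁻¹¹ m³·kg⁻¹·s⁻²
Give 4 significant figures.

4.494 × 10²⁶

Planck energy: E_P = √(ℏc⁵/G) = 1.957 × 10⁹ J
hartree: E_h = m_e e⁴/(4πε₀ℏ)² = 4.354 × 10⁻¹⁸ J
ratio = 1.957 × 10⁹ / 4.354 × 10⁻¹⁸ = 4.494 × 10²⁶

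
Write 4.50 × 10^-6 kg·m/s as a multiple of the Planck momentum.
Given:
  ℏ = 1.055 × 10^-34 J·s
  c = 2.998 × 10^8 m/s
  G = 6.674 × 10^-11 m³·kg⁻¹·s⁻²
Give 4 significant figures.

6.895 × 10^-7

Planck momentum: p_P = √(ℏc³/G) = 6.527 kg·m/s.
4.50 × 10^-6 / 6.527 = 6.895 × 10^-7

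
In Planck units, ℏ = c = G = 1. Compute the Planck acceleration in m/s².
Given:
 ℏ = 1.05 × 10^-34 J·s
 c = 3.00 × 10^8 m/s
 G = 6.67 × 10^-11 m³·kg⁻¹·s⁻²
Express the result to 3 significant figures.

5.59 × 10^51 m/s²

From ℏ = c = G = 1 the acceleration scale is a_P = √(c⁷/(ℏG)).
  = √(3.12 × 10^103)
  = 5.59 × 10^51 m/s²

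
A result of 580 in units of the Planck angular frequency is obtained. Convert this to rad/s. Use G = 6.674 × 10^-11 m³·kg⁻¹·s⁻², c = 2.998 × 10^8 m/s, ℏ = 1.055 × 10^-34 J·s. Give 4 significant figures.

One Planck angular frequency: ω_P = √(c⁵/(ℏG)) = 1.855 × 10^43 rad/s.
580 × 1.855 × 10^43 rad/s = 1.076 × 10^46 rad/s

1.076 × 10^46 rad/s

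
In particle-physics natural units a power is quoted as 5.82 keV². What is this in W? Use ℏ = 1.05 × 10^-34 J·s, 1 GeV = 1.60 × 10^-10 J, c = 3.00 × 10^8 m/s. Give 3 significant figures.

Power is [E]/[T] = [E]²/ℏ.
1 GeV² → 1/ℏ × (1 GeV in J)² = 2.44 × 10^14 W.
Convert the energy scale: 5.82 keV² = 5.82 × 10^-12 GeV².
Result: 5.82 × 10^-12 × 2.44 × 10^14 = 1.42 × 10^3 W.

1.42 × 10^3 W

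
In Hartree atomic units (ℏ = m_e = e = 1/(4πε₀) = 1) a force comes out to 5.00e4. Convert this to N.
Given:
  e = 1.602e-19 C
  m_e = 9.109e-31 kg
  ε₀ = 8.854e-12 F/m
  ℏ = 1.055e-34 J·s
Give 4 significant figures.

4.110e-3 N

One atomic unit of force: F_au = E_h/a₀ = m_e²e⁶/((4πε₀)³ℏ⁴) = 8.220e-8 N.
5.00e4 × 8.220e-8 N = 4.110e-3 N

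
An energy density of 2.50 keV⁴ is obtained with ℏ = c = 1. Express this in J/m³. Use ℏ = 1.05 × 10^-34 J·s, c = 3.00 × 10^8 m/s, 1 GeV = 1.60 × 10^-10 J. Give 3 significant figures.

5.24 × 10^13 J/m³

[E]/[L]³ = [E]⁴/(ℏc)³; restore (ℏc)⁻³.
1 GeV⁴ → 1/(ℏc)³ × (1 GeV in J)⁴ = 2.10 × 10^37 J/m³.
Convert the energy scale: 2.50 keV⁴ = 2.50 × 10^-24 GeV⁴.
Result: 2.50 × 10^-24 × 2.10 × 10^37 = 5.24 × 10^13 J/m³.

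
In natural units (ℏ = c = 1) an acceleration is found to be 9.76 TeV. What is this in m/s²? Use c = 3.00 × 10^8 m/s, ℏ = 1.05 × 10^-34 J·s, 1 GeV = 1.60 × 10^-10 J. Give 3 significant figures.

4.46 × 10^36 m/s²

Acceleration is [L]/[T]² = c·[E]/ℏ.
1 GeV → c/ℏ × (1 GeV in J) = 4.57 × 10^32 m/s².
Convert the energy scale: 9.76 TeV = 9.76 × 10^3 GeV.
Result: 9.76 × 10^3 × 4.57 × 10^32 = 4.46 × 10^36 m/s².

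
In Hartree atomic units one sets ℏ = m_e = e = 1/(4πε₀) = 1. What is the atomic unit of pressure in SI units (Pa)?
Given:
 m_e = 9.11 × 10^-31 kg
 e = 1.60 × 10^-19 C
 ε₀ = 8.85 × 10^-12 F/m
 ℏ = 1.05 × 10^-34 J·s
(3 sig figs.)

3.01 × 10^13 Pa

P_au = E_h/a₀³ = m_e⁴e¹⁰/((4πε₀)⁵ℏ⁸)
E_h = 4.38 × 10^-18 J
a₀ = 5.26 × 10^-11 m
E_h/a₀³ = 3.01 × 10^13 Pa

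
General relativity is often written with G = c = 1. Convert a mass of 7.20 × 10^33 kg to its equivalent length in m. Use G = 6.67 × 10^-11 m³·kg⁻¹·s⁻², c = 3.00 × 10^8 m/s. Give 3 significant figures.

5.34 × 10^6 m

In G = c = 1 units mass has dimensions of length; the conversion factor is G/c².
7.20 × 10^33 kg × (G/c²) = 5.34 × 10^6 m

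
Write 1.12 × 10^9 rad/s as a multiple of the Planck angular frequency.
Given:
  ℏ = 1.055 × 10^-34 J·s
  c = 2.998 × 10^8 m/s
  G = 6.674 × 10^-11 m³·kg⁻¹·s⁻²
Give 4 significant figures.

6.039 × 10^-35

Planck angular frequency: ω_P = √(c⁵/(ℏG)) = 1.855 × 10^43 rad/s.
1.12 × 10^9 / 1.855 × 10^43 = 6.039 × 10^-35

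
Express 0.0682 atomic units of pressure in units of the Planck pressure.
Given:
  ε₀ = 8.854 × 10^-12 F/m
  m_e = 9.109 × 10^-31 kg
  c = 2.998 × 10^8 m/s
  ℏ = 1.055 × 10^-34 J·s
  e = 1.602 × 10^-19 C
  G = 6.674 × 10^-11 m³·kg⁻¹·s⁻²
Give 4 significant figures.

atomic unit of pressure: P_au = E_h/a₀³ = m_e⁴e¹⁰/((4πε₀)⁵ℏ⁸) = 2.929 × 10^13 Pa
Planck pressure: p_P = c⁷/(ℏG²) = 4.632 × 10^113 Pa
0.0682 × 2.929 × 10^13 / 4.632 × 10^113 = 4.313 × 10^-102

4.313 × 10^-102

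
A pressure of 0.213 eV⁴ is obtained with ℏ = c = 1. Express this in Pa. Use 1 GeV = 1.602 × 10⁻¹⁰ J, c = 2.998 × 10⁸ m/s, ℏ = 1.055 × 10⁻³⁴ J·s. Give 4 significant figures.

Pressure is [E]/[L]³ = [E]⁴/(ℏc)³.
1 GeV⁴ → 1/(ℏc)³ × (1 GeV in J)⁴ = 2.082 × 10³⁷ Pa.
Convert the energy scale: 0.213 eV⁴ = 2.13 × 10⁻³⁷ GeV⁴.
Result: 2.13 × 10⁻³⁷ × 2.082 × 10³⁷ = 4.434 Pa.

4.434 Pa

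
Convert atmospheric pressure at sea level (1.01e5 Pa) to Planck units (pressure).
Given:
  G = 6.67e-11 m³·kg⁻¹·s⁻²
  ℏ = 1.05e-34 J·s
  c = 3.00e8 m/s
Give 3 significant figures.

2.16e-109

Planck pressure: p_P = c⁷/(ℏG²) = 4.68e113 Pa.
1.01e5 / 4.68e113 = 2.16e-109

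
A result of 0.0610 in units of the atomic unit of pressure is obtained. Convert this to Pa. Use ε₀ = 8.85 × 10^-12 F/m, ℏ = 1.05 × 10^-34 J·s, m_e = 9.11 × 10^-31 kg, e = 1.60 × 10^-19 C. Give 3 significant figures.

One atomic unit of pressure: P_au = E_h/a₀³ = m_e⁴e¹⁰/((4πε₀)⁵ℏ⁸) = 3.01 × 10^13 Pa.
0.0610 × 3.01 × 10^13 Pa = 1.84 × 10^12 Pa

1.84 × 10^12 Pa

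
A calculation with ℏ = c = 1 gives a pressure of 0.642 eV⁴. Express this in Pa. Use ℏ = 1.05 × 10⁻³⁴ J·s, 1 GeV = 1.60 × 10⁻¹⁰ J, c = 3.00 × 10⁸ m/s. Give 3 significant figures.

Pressure is [E]/[L]³ = [E]⁴/(ℏc)³.
1 GeV⁴ → 1/(ℏc)³ × (1 GeV in J)⁴ = 2.10 × 10³⁷ Pa.
Convert the energy scale: 0.642 eV⁴ = 6.42 × 10⁻³⁷ GeV⁴.
Result: 6.42 × 10⁻³⁷ × 2.10 × 10³⁷ = 13.5 Pa.

13.5 Pa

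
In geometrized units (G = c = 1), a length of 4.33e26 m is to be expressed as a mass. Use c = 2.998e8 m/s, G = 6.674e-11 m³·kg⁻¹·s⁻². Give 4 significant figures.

Length → mass via c²/G.
4.33e26 m × (c²/G) = 5.831e53 kg

5.831e53 kg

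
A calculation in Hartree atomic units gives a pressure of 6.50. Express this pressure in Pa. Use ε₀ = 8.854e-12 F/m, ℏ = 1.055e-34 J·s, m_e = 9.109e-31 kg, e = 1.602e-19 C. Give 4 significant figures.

One atomic unit of pressure: P_au = E_h/a₀³ = m_e⁴e¹⁰/((4πε₀)⁵ℏ⁸) = 2.929e13 Pa.
6.50 × 2.929e13 Pa = 1.904e14 Pa

1.904e14 Pa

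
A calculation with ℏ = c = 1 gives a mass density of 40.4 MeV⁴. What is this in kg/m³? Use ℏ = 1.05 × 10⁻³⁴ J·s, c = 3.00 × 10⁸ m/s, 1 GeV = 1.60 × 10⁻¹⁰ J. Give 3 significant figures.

9.41 × 10⁹ kg/m³

Mass density is [E]/(c²[L]³) = [E]⁴/(ℏ³c⁵).
1 GeV⁴ → 1/(ℏ³c⁵) × (1 GeV in J)⁴ = 2.33 × 10²⁰ kg/m³.
Convert the energy scale: 40.4 MeV⁴ = 4.04 × 10⁻¹¹ GeV⁴.
Result: 4.04 × 10⁻¹¹ × 2.33 × 10²⁰ = 9.41 × 10⁹ kg/m³.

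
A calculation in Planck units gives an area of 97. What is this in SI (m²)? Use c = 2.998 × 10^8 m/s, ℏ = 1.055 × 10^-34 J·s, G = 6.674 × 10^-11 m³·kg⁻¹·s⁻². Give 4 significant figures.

One Planck area: A_P = ℏG/c³ = 2.613 × 10^-70 m².
97 × 2.613 × 10^-70 m² = 2.535 × 10^-68 m²

2.535 × 10^-68 m²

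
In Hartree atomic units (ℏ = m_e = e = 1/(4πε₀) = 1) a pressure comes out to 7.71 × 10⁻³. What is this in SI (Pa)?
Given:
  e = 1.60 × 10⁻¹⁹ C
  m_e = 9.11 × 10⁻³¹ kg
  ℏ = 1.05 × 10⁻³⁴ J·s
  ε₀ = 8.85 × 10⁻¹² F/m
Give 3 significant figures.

2.32 × 10¹¹ Pa

One atomic unit of pressure: P_au = E_h/a₀³ = m_e⁴e¹⁰/((4πε₀)⁵ℏ⁸) = 3.01 × 10¹³ Pa.
7.71 × 10⁻³ × 3.01 × 10¹³ Pa = 2.32 × 10¹¹ Pa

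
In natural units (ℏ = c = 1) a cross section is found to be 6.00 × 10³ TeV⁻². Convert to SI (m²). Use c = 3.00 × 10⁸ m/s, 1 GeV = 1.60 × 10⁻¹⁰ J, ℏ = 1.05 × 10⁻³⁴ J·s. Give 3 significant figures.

Area is [L]² = [E]⁻²·(ℏc)²; restore (ℏc)².
1 GeV⁻² → (ℏc)² × (1 GeV in J)⁻² = 3.88 × 10⁻³² m².
Convert the energy scale: 6.00 × 10³ TeV⁻² = 6.00 × 10⁻³ GeV⁻².
Result: 6.00 × 10⁻³ × 3.88 × 10⁻³² = 2.33 × 10⁻³⁴ m².

2.33 × 10⁻³⁴ m²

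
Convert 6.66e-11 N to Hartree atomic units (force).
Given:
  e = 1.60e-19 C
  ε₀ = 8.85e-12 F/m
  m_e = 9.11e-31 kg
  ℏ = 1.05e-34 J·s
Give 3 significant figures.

atomic unit of force: F_au = E_h/a₀ = m_e²e⁶/((4πε₀)³ℏ⁴) = 8.33e-8 N.
6.66e-11 / 8.33e-8 = 8.00e-4

8.00e-4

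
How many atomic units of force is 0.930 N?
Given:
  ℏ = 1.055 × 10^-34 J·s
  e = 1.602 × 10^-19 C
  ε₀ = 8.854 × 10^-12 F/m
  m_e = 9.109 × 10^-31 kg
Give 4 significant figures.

1.131 × 10^7

atomic unit of force: F_au = E_h/a₀ = m_e²e⁶/((4πε₀)³ℏ⁴) = 8.220 × 10^-8 N.
0.930 / 8.220 × 10^-8 = 1.131 × 10^7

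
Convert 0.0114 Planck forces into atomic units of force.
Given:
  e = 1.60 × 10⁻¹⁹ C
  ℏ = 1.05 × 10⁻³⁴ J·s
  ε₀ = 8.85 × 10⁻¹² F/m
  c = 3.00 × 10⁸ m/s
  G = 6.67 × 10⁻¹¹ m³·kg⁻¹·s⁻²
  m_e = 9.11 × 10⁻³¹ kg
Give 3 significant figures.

1.66 × 10⁴⁹

Planck force: F_P = c⁴/G = 1.21 × 10⁴⁴ N
atomic unit of force: F_au = E_h/a₀ = m_e²e⁶/((4πε₀)³ℏ⁴) = 8.33 × 10⁻⁸ N
0.0114 × 1.21 × 10⁴⁴ / 8.33 × 10⁻⁸ = 1.66 × 10⁴⁹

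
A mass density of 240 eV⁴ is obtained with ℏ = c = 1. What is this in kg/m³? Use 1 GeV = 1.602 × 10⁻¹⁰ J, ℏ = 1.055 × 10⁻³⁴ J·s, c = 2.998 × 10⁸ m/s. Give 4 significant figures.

5.558 × 10⁻¹⁴ kg/m³

Mass density is [E]/(c²[L]³) = [E]⁴/(ℏ³c⁵).
1 GeV⁴ → 1/(ℏ³c⁵) × (1 GeV in J)⁴ = 2.316 × 10²⁰ kg/m³.
Convert the energy scale: 240 eV⁴ = 2.40 × 10⁻³⁴ GeV⁴.
Result: 2.40 × 10⁻³⁴ × 2.316 × 10²⁰ = 5.558 × 10⁻¹⁴ kg/m³.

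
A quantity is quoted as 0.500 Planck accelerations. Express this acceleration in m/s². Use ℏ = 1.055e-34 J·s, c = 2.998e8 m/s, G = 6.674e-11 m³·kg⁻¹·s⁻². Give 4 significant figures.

2.780e51 m/s²

One Planck acceleration: a_P = √(c⁷/(ℏG)) = 5.560e51 m/s².
0.500 × 5.560e51 m/s² = 2.780e51 m/s²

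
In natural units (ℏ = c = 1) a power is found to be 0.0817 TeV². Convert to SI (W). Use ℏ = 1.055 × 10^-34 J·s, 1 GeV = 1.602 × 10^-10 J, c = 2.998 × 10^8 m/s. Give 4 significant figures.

1.987 × 10^19 W

Power is [E]/[T] = [E]²/ℏ.
1 GeV² → 1/ℏ × (1 GeV in J)² = 2.433 × 10^14 W.
Convert the energy scale: 0.0817 TeV² = 8.17 × 10^4 GeV².
Result: 8.17 × 10^4 × 2.433 × 10^14 = 1.987 × 10^19 W.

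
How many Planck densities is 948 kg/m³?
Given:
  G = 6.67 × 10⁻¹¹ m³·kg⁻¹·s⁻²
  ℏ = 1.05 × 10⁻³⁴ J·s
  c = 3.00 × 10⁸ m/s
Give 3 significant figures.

Planck density: ρ_P = c⁵/(ℏG²) = 5.20 × 10⁹⁶ kg/m³.
948 / 5.20 × 10⁹⁶ = 1.82 × 10⁻⁹⁴

1.82 × 10⁻⁹⁴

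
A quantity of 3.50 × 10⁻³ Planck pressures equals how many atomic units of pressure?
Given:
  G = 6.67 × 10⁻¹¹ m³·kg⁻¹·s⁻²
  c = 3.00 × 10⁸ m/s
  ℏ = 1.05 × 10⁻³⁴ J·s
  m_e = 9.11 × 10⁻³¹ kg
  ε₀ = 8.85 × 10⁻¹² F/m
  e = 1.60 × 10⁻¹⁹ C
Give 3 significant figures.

5.44 × 10⁹⁷

Planck pressure: p_P = c⁷/(ℏG²) = 4.68 × 10¹¹³ Pa
atomic unit of pressure: P_au = E_h/a₀³ = m_e⁴e¹⁰/((4πε₀)⁵ℏ⁸) = 3.01 × 10¹³ Pa
3.50 × 10⁻³ × 4.68 × 10¹¹³ / 3.01 × 10¹³ = 5.44 × 10⁹⁷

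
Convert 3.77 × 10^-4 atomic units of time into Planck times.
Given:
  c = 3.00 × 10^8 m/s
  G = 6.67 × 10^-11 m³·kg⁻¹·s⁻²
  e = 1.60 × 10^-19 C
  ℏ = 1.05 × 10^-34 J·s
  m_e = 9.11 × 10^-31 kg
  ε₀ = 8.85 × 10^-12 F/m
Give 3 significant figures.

1.68 × 10^23

atomic unit of time: τ_au = (4πε₀)²ℏ³/(m_e e⁴) = 2.40 × 10^-17 s
Planck time: t_P = √(ℏG/c⁵) = 5.37 × 10^-44 s
3.77 × 10^-4 × 2.40 × 10^-17 / 5.37 × 10^-44 = 1.68 × 10^23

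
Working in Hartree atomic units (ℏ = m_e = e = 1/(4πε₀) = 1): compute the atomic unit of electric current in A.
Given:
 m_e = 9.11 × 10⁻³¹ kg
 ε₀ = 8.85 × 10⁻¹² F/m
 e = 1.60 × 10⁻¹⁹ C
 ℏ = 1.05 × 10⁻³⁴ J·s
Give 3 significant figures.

The unique combination of the constants set to 1 with dimensions of current is I_au = e E_h/ℏ = m_e e⁵/((4πε₀)²ℏ³).
E_h = 4.38 × 10⁻¹⁸ J
e·E_h/ℏ = 6.67 × 10⁻³ A

6.67 × 10⁻³ A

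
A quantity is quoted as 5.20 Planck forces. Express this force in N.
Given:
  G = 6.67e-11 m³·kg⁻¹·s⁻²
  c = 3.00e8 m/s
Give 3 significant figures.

6.31e44 N

One Planck force: F_P = c⁴/G = 1.21e44 N.
5.20 × 1.21e44 N = 6.31e44 N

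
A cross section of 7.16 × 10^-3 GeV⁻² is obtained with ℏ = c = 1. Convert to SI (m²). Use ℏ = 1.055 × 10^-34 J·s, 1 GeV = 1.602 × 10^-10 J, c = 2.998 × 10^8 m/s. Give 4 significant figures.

2.791 × 10^-34 m²

Area is [L]² = [E]⁻²·(ℏc)²; restore (ℏc)².
1 GeV⁻² → (ℏc)² × (1 GeV in J)⁻² = 3.898 × 10^-32 m².
Result: 7.16 × 10^-3 × 3.898 × 10^-32 = 2.791 × 10^-34 m².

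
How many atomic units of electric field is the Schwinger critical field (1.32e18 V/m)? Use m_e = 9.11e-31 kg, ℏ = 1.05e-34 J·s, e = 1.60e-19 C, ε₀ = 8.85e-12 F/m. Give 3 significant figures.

2.54e6

atomic unit of electric field: E_au = E_h/(e a₀) = m_e²e⁵/((4πε₀)³ℏ⁴) = 5.20e11 V/m.
1.32e18 / 5.20e11 = 2.54e6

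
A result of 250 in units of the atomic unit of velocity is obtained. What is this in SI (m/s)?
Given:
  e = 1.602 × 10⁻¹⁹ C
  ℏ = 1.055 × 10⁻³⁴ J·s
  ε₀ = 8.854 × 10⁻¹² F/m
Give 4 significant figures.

5.466 × 10⁸ m/s

One atomic unit of velocity: v_au = e²/(4πε₀ℏ) = 2.186 × 10⁶ m/s.
250 × 2.186 × 10⁶ m/s = 5.466 × 10⁸ m/s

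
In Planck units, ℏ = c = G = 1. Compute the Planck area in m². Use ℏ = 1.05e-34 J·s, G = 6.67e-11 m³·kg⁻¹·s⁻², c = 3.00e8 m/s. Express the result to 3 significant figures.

2.59e-70 m²

Dimensional analysis gives A_P = ℏG/c³.
  = 7.00e-45 / 2.70e25
  = 2.59e-70 m²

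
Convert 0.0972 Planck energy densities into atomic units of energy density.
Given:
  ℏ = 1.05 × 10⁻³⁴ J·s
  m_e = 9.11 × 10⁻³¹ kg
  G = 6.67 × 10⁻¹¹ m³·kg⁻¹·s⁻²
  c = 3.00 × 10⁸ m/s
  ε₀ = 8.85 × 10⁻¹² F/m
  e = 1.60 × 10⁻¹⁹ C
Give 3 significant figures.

1.51 × 10⁹⁹

Planck energy density: u_P = c⁷/(ℏG²) = 4.68 × 10¹¹³ J/m³
atomic unit of energy density: u_au = E_h/a₀³ = m_e⁴e¹⁰/((4πε₀)⁵ℏ⁸) = 3.01 × 10¹³ J/m³
0.0972 × 4.68 × 10¹¹³ / 3.01 × 10¹³ = 1.51 × 10⁹⁹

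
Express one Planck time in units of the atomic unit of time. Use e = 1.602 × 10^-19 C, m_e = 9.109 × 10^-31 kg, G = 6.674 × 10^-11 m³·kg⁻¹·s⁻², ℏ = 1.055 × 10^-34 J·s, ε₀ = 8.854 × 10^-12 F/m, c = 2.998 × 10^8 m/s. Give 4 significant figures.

Planck time: t_P = √(ℏG/c⁵) = 5.392 × 10^-44 s
atomic unit of time: τ_au = (4πε₀)²ℏ³/(m_e e⁴) = 2.423 × 10^-17 s
ratio = 5.392 × 10^-44 / 2.423 × 10^-17 = 2.225 × 10^-27

2.225 × 10^-27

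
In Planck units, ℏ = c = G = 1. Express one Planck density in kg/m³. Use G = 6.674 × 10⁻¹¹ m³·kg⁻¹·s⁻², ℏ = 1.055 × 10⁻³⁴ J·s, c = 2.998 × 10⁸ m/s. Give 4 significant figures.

The unique combination of the constants set to 1 with dimensions of density is ρ_P = c⁵/(ℏG²).
  = 2.422 × 10⁴² / 4.699 × 10⁻⁵⁵
  = 5.154 × 10⁹⁶ kg/m³

5.154 × 10⁹⁶ kg/m³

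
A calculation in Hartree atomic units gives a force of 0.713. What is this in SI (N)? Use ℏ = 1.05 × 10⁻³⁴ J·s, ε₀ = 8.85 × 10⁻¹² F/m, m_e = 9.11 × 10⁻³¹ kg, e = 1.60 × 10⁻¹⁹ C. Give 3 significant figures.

One atomic unit of force: F_au = E_h/a₀ = m_e²e⁶/((4πε₀)³ℏ⁴) = 8.33 × 10⁻⁸ N.
0.713 × 8.33 × 10⁻⁸ N = 5.94 × 10⁻⁸ N

5.94 × 10⁻⁸ N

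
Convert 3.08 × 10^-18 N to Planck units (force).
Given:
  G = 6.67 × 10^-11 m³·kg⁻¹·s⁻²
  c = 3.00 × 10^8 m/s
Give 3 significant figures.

2.54 × 10^-62

Planck force: F_P = c⁴/G = 1.21 × 10^44 N.
3.08 × 10^-18 / 1.21 × 10^44 = 2.54 × 10^-62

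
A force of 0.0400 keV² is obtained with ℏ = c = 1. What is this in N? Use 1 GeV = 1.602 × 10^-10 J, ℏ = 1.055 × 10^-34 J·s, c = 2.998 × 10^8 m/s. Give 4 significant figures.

Force is [E]/[L] = [E]²/(ℏc); restore (ℏc)⁻¹.
1 GeV² → 1/(ℏc) × (1 GeV in J)² = 8.114 × 10^5 N.
Convert the energy scale: 0.0400 keV² = 4.00 × 10^-14 GeV².
Result: 4.00 × 10^-14 × 8.114 × 10^5 = 3.246 × 10^-8 N.

3.246 × 10^-8 N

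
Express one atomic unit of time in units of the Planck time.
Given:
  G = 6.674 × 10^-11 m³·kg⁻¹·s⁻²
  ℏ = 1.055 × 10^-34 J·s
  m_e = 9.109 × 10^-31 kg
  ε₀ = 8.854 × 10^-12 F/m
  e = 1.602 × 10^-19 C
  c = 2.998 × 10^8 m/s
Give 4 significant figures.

4.494 × 10^26

atomic unit of time: τ_au = (4πε₀)²ℏ³/(m_e e⁴) = 2.423 × 10^-17 s
Planck time: t_P = √(ℏG/c⁵) = 5.392 × 10^-44 s
ratio = 2.423 × 10^-17 / 5.392 × 10^-44 = 4.494 × 10^26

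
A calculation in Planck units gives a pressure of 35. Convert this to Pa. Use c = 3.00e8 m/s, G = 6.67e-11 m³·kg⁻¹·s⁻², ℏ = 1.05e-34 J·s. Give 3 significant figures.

1.64e115 Pa

One Planck pressure: p_P = c⁷/(ℏG²) = 4.68e113 Pa.
35 × 4.68e113 Pa = 1.64e115 Pa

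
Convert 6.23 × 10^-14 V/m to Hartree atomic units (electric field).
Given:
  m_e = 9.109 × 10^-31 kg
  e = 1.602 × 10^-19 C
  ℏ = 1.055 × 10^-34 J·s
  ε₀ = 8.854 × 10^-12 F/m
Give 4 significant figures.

atomic unit of electric field: E_au = E_h/(e a₀) = m_e²e⁵/((4πε₀)³ℏ⁴) = 5.131 × 10^11 V/m.
6.23 × 10^-14 / 5.131 × 10^11 = 1.214 × 10^-25

1.214 × 10^-25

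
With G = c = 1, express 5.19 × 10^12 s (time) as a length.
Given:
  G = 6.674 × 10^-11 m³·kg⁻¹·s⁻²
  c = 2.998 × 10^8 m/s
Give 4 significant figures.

Time → length via c.
5.19 × 10^12 s × (c) = 1.556 × 10^21 m

1.556 × 10^21 m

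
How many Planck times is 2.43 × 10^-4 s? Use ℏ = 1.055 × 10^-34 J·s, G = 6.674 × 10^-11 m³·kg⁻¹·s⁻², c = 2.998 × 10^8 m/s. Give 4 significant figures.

4.507 × 10^39

Planck time: t_P = √(ℏG/c⁵) = 5.392 × 10^-44 s.
2.43 × 10^-4 / 5.392 × 10^-44 = 4.507 × 10^39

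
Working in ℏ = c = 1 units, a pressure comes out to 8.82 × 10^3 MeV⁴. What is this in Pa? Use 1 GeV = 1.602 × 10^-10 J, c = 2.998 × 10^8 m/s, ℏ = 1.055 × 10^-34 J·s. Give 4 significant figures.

1.836 × 10^29 Pa

Pressure is [E]/[L]³ = [E]⁴/(ℏc)³.
1 GeV⁴ → 1/(ℏc)³ × (1 GeV in J)⁴ = 2.082 × 10^37 Pa.
Convert the energy scale: 8.82 × 10^3 MeV⁴ = 8.82 × 10^-9 GeV⁴.
Result: 8.82 × 10^-9 × 2.082 × 10^37 = 1.836 × 10^29 Pa.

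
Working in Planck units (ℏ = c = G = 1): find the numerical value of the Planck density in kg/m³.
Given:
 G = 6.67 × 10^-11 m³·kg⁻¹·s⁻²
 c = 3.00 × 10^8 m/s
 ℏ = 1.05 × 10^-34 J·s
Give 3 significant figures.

From ℏ = c = G = 1 the density scale is ρ_P = c⁵/(ℏG²).
  = 2.43 × 10^42 / 4.67 × 10^-55
  = 5.20 × 10^96 kg/m³

5.20 × 10^96 kg/m³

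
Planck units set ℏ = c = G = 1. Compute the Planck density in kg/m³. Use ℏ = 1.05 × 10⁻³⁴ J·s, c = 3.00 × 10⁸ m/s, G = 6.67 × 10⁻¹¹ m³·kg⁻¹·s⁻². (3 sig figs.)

Dimensional analysis gives ρ_P = c⁵/(ℏG²).
  = 2.43 × 10⁴² / 4.67 × 10⁻⁵⁵
  = 5.20 × 10⁹⁶ kg/m³

5.20 × 10⁹⁶ kg/m³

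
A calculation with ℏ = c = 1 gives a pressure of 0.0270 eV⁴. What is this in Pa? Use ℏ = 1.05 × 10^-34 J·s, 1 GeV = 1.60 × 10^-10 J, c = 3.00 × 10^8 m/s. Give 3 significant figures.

Pressure is [E]/[L]³ = [E]⁴/(ℏc)³.
1 GeV⁴ → 1/(ℏc)³ × (1 GeV in J)⁴ = 2.10 × 10^37 Pa.
Convert the energy scale: 0.0270 eV⁴ = 2.70 × 10^-38 GeV⁴.
Result: 2.70 × 10^-38 × 2.10 × 10^37 = 0.566 Pa.

0.566 Pa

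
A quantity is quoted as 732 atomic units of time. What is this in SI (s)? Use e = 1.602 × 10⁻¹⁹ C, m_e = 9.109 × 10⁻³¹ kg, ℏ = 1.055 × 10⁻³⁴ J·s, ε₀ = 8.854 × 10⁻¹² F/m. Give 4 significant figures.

1.774 × 10⁻¹⁴ s

One atomic unit of time: τ_au = (4πε₀)²ℏ³/(m_e e⁴) = 2.423 × 10⁻¹⁷ s.
732 × 2.423 × 10⁻¹⁷ s = 1.774 × 10⁻¹⁴ s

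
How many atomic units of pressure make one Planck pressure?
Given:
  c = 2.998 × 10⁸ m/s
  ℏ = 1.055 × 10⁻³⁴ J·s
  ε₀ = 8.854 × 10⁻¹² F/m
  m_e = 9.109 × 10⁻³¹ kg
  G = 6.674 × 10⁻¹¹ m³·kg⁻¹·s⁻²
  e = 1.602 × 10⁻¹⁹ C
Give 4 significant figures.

1.581 × 10¹⁰⁰

Planck pressure: p_P = c⁷/(ℏG²) = 4.632 × 10¹¹³ Pa
atomic unit of pressure: P_au = E_h/a₀³ = m_e⁴e¹⁰/((4πε₀)⁵ℏ⁸) = 2.929 × 10¹³ Pa
ratio = 4.632 × 10¹¹³ / 2.929 × 10¹³ = 1.581 × 10¹⁰⁰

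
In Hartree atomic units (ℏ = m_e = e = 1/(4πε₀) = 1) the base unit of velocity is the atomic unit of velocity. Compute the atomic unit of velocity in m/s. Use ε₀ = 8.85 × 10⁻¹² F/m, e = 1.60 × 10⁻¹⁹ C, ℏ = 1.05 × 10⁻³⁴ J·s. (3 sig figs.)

2.19 × 10⁶ m/s

v_au = e²/(4πε₀ℏ)
  = 2.56 × 10⁻³⁸ / 1.17 × 10⁻⁴⁴
  = 2.19 × 10⁶ m/s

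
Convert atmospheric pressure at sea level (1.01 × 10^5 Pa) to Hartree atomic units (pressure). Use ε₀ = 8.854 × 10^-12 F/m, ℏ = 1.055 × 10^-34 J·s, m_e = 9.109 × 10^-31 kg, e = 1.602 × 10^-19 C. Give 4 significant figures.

3.448 × 10^-9

atomic unit of pressure: P_au = E_h/a₀³ = m_e⁴e¹⁰/((4πε₀)⁵ℏ⁸) = 2.929 × 10^13 Pa.
1.01 × 10^5 / 2.929 × 10^13 = 3.448 × 10^-9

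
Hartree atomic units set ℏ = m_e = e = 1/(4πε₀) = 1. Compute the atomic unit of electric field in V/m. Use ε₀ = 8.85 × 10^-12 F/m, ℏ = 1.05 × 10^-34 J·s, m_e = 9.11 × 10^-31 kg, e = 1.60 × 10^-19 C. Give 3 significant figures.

5.20 × 10^11 V/m

The unique combination of the constants set to 1 with dimensions of electric field is E_au = E_h/(e a₀) = m_e²e⁵/((4πε₀)³ℏ⁴).
E_h = 4.38 × 10^-18 J
a₀ = 5.26 × 10^-11 m
E_h/(e·a₀) = 5.20 × 10^11 V/m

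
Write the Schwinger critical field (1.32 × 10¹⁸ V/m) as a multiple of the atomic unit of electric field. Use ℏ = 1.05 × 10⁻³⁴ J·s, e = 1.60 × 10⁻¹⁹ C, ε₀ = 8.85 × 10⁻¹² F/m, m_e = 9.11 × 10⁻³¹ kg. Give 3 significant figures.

2.54 × 10⁶

atomic unit of electric field: E_au = E_h/(e a₀) = m_e²e⁵/((4πε₀)³ℏ⁴) = 5.20 × 10¹¹ V/m.
1.32 × 10¹⁸ / 5.20 × 10¹¹ = 2.54 × 10⁶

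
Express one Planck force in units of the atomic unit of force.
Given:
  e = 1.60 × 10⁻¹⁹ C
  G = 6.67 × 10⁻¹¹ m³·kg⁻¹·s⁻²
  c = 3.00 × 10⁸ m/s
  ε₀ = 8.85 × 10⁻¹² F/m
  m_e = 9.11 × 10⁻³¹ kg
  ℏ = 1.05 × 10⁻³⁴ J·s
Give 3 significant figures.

1.46 × 10⁵¹

Planck force: F_P = c⁴/G = 1.21 × 10⁴⁴ N
atomic unit of force: F_au = E_h/a₀ = m_e²e⁶/((4πε₀)³ℏ⁴) = 8.33 × 10⁻⁸ N
ratio = 1.21 × 10⁴⁴ / 8.33 × 10⁻⁸ = 1.46 × 10⁵¹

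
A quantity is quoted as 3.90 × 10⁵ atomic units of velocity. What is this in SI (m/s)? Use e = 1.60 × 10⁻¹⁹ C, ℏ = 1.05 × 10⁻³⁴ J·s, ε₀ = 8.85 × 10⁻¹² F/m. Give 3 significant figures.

8.55 × 10¹¹ m/s

One atomic unit of velocity: v_au = e²/(4πε₀ℏ) = 2.19 × 10⁶ m/s.
3.90 × 10⁵ × 2.19 × 10⁶ m/s = 8.55 × 10¹¹ m/s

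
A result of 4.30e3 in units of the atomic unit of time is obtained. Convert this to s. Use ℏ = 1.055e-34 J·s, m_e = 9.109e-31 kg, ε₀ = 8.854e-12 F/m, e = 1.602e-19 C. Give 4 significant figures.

One atomic unit of time: τ_au = (4πε₀)²ℏ³/(m_e e⁴) = 2.423e-17 s.
4.30e3 × 2.423e-17 s = 1.042e-13 s

1.042e-13 s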